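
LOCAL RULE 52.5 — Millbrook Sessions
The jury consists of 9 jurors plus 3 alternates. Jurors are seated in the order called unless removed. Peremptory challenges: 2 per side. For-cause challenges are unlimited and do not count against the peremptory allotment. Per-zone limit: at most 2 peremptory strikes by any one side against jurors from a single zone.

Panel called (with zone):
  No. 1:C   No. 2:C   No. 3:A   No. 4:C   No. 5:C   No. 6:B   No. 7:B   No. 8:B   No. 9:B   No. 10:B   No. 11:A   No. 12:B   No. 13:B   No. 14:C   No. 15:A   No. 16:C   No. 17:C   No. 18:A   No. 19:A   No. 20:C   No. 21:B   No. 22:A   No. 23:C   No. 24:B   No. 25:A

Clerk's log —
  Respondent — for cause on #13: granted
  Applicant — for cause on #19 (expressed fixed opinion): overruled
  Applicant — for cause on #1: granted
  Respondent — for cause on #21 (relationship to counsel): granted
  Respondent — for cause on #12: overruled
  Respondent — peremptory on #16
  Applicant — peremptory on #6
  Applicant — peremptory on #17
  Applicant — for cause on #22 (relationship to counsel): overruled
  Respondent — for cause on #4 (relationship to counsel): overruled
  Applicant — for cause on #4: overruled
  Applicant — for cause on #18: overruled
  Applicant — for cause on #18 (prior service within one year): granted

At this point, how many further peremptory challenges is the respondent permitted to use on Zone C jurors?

Respondent peremptories so far: #16 — 1 of 2 used, 1 left overall.
Against Zone C: #16 — 1 used; per-zone cap 2 leaves 1.
Binding limit: min(1, 1) = 1.

1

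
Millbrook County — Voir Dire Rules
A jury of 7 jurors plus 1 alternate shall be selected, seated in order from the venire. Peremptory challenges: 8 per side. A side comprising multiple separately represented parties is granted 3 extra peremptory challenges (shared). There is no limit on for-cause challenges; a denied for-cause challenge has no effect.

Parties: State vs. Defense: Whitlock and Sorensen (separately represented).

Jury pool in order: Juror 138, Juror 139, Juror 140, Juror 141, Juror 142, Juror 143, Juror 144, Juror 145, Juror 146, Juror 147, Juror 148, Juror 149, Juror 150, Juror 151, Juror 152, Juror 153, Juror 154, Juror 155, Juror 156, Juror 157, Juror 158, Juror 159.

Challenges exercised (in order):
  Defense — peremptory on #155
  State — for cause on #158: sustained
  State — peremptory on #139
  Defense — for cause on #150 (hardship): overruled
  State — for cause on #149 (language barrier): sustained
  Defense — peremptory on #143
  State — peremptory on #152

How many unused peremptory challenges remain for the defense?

9

Defense allotment: 8 base + 3 multi-party = 11.
Defense peremptories used: #155, #143 — 2 (the for-cause on #150 doesn't count).
Remaining: 11 − 2 = 9.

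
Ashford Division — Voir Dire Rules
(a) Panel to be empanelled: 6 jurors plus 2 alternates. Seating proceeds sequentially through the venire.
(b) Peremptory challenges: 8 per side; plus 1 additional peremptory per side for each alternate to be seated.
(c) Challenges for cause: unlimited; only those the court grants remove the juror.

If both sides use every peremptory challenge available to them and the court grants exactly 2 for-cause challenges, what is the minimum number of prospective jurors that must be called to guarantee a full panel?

Seats to fill: 6 + 2 alternates = 8.
Peremptories: 8 + 1×2 = 10 per side × 2 sides = 20.
For-cause removals: 2.
Minimum venire: 8 + 20 + 2 = 30.

30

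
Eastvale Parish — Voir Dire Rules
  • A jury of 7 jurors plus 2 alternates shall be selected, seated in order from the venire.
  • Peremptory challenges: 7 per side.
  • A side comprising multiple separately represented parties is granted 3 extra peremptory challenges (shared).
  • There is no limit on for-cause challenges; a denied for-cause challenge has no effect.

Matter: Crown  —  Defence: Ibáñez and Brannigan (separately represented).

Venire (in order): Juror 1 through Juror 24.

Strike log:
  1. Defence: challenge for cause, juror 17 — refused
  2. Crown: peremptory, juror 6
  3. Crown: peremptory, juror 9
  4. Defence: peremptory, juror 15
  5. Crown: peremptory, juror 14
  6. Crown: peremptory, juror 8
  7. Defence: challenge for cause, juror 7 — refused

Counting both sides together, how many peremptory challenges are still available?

Crown allotment: 7. Defence allotment: 7 base + 3 multi-party = 10.
Crown peremptories used: #6, #9, #14, #8 — 4.
Defence peremptories used: #15 — 1 (for-cause on #17, #7 don't count).
Remaining: (7 − 4) + (10 − 1) = 12.

12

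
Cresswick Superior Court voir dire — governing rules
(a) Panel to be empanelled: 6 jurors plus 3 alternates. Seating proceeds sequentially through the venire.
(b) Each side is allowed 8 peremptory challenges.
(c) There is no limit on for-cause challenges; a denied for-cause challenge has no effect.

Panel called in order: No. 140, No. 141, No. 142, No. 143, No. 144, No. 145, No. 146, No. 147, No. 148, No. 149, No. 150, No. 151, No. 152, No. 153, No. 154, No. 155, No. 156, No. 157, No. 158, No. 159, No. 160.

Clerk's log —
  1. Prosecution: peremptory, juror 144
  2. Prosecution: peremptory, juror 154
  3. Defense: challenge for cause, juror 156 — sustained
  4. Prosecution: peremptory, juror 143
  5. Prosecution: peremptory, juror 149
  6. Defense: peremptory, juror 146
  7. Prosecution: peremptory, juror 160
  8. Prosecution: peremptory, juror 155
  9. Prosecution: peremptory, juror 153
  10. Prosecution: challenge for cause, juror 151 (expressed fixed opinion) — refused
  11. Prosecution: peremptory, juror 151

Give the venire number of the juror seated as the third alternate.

Removed: #143, #144, #146, #149, #151, #153, #154, #155, #156, #160.
Filling seats in venire order through position 9: #140, #141, #142, #145, #147, #148, #150, #152, #157.
So alternate 3 is #157.

157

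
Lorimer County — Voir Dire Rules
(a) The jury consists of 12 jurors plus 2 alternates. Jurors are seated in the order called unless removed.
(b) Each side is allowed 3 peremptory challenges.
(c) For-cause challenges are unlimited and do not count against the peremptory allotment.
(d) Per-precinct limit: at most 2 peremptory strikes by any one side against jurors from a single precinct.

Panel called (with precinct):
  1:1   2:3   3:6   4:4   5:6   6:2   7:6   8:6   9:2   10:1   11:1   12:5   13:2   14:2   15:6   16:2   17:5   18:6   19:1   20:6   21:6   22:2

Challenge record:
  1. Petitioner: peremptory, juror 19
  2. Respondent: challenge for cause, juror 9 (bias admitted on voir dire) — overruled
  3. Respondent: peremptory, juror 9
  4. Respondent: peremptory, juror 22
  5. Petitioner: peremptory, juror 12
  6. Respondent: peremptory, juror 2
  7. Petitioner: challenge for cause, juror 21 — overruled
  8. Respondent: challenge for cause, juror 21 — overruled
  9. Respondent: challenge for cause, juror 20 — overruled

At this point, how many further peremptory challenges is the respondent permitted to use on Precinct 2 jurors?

0

Respondent peremptories so far: #9, #22, #2 — 3 of 3 used, 0 left overall.
Against Precinct 2: #9, #22 — 2 used; per-precinct cap 2 leaves 0.
Binding limit: min(0, 0) = 0.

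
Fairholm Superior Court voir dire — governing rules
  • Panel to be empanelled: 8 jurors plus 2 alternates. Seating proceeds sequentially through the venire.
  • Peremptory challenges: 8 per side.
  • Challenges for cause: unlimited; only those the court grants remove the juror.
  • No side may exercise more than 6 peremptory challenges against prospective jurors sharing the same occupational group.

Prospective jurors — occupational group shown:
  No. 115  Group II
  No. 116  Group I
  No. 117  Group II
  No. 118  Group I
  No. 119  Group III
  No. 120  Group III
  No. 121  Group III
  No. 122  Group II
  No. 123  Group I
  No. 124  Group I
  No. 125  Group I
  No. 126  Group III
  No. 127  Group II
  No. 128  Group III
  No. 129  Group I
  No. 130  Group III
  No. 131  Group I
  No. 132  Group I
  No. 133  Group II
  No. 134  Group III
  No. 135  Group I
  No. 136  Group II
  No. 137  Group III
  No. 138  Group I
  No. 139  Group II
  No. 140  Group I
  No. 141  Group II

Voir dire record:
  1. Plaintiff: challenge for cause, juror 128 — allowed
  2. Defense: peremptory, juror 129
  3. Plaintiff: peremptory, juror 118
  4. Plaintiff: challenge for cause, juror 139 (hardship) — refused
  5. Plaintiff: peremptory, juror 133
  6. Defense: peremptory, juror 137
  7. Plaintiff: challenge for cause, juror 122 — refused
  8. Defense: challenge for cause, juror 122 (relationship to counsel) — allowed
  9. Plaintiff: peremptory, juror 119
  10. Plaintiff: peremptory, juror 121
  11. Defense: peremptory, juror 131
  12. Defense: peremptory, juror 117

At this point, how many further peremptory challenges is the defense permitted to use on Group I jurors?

4

Defense peremptories so far: #129, #137, #131, #117 — 4 of 8 used, 4 left overall.
Against Group I: #129, #131 — 2 used; per-group cap 6 leaves 4.
Binding limit: min(4, 4) = 4.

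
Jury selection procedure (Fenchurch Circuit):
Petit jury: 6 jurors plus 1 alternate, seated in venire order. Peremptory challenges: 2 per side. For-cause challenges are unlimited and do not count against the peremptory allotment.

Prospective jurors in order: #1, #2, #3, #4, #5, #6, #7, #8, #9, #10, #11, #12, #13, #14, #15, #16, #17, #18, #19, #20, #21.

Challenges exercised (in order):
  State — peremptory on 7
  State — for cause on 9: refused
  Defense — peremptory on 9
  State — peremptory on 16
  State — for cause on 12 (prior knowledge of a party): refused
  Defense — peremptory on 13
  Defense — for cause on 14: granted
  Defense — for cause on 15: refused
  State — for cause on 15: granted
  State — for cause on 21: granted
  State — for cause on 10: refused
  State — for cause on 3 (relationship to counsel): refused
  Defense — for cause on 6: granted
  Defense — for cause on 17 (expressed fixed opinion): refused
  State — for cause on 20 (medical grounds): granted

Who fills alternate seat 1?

Removed: #6, #7, #9, #13, #14, #15, #16, #20, #21. (#3, #10, #12, #17 stay — for-cause denied.)
Seating in order: seats 1–6 → #1, #2, #3, #4, #5, #8; alternates → #10.
So alternate 1 is #10.

10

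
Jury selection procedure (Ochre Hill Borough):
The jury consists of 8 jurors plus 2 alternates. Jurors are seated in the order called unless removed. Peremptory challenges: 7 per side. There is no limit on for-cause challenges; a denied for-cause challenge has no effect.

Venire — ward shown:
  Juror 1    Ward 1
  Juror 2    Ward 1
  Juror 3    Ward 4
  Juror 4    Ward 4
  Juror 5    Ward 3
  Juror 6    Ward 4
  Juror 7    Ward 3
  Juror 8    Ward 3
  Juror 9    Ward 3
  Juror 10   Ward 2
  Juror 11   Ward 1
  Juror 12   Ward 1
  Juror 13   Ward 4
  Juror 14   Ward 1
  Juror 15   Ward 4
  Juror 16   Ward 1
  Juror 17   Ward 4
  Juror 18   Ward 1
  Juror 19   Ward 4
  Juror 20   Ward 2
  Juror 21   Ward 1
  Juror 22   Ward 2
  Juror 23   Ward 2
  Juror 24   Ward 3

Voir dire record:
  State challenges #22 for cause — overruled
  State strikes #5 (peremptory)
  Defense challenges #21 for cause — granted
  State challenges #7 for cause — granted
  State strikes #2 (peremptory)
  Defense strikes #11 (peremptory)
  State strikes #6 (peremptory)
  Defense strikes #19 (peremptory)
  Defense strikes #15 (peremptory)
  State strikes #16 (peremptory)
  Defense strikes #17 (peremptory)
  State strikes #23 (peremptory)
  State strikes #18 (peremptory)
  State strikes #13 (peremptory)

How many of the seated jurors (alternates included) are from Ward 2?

3

Removed: #2, #5, #6, #7, #11, #13, #15, #16, #17, #18, #19, #21, #23.
Seated (10 incl. alternates): #1, #3, #4, #8, #9, #10, #12, #14, #20, #22.
Of those, in Ward 2: #10, #20, #22 → 3.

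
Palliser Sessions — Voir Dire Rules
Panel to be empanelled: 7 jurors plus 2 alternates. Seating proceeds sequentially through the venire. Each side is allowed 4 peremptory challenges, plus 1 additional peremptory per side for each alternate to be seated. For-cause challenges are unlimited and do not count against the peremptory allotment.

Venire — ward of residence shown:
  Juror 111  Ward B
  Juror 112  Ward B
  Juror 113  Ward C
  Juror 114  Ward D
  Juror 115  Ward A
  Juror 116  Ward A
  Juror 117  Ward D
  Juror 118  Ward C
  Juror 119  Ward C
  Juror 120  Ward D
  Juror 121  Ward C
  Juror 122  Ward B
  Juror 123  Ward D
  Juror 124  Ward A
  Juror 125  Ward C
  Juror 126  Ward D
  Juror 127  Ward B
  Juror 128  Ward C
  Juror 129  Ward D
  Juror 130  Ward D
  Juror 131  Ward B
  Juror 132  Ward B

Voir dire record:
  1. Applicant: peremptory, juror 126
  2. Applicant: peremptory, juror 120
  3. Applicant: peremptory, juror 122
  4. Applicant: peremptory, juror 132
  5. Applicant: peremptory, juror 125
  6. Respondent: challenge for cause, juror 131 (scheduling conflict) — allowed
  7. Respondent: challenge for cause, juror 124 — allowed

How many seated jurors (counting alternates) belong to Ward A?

Removed: #120, #122, #124, #125, #126, #131, #132.
Seated (9 incl. alternates): #111, #112, #113, #114, #115, #116, #117, #118, #119.
Of those, in Ward A: #115, #116 → 2.

2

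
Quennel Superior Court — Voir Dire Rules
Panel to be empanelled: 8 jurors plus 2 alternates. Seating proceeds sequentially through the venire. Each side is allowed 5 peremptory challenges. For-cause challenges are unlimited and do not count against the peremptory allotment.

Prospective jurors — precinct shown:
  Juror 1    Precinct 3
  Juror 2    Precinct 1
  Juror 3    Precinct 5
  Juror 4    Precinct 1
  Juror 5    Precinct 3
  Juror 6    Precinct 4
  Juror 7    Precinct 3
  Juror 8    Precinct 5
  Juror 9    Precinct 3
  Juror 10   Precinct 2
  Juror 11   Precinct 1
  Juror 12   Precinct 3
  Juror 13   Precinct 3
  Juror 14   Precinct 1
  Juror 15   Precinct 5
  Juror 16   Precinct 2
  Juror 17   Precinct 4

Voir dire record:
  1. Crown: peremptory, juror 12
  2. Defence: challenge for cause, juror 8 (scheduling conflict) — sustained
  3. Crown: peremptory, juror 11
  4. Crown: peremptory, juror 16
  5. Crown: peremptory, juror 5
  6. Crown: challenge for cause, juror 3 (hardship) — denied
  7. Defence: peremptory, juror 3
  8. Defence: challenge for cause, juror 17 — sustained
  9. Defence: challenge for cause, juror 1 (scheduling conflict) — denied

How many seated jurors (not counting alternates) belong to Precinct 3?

4

Removed: #3, #5, #8, #11, #12, #16, #17.
Seated jurors 1–8: #1, #2, #4, #6, #7, #9, #10, #13 (alternates #14, #15 not counted).
Of those, in Precinct 3: #1, #7, #9, #13 → 4.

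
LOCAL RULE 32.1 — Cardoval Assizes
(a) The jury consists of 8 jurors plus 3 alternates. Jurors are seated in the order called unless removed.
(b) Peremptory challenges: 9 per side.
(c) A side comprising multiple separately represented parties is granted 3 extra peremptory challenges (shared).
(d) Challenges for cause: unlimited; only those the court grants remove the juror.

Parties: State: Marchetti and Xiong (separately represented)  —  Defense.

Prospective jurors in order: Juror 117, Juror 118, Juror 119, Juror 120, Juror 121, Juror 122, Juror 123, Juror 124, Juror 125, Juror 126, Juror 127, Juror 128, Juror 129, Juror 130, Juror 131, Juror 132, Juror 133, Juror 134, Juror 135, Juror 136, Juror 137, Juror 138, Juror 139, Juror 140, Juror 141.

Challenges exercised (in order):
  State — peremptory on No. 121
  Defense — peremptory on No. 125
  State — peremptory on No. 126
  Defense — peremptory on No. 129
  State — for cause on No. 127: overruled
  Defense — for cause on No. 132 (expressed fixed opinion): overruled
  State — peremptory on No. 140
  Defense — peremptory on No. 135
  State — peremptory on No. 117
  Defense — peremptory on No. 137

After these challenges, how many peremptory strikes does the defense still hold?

Defense allotment: 9.
Defense peremptories used: #125, #129, #135, #137 — 4 (the for-cause on #132 doesn't count).
Remaining: 9 − 4 = 5.

5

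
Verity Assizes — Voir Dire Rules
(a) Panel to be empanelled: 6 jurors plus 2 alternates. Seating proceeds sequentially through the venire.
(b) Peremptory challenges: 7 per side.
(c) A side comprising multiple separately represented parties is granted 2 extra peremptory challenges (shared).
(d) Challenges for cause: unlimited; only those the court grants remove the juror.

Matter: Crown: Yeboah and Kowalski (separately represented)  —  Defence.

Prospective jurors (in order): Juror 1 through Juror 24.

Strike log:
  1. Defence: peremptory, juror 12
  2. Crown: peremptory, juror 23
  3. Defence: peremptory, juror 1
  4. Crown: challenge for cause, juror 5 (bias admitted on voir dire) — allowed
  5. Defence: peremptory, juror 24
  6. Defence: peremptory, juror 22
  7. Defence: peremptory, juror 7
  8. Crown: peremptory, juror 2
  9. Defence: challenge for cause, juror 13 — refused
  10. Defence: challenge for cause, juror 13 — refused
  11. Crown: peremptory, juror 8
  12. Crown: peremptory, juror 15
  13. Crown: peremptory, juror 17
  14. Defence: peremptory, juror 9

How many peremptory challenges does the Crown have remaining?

Crown allotment: 7 base + 2 multi-party = 9.
Crown peremptories used: #23, #2, #8, #15, #17 — 5 (the for-cause on #5 doesn't count).
Remaining: 9 − 5 = 4.

4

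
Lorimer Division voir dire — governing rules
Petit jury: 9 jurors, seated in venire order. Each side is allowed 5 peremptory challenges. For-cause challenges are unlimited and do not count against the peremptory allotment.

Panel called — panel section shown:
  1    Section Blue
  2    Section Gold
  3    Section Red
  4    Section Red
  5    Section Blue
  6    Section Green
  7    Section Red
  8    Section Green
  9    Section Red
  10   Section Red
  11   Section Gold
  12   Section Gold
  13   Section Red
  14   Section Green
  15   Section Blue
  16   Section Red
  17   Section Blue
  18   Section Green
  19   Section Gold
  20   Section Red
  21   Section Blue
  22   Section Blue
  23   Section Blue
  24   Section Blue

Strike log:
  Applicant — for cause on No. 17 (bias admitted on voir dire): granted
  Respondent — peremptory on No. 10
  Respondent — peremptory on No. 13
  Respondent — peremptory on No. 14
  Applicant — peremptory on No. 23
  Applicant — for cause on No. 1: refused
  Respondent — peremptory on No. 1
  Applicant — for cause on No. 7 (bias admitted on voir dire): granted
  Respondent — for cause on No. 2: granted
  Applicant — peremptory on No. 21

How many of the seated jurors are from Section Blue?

2

Removed: #1, #2, #7, #10, #13, #14, #17, #21, #23.
Seated jurors 1–9: #3, #4, #5, #6, #8, #9, #11, #12, #15.
Of those, in Section Blue: #5, #15 → 2.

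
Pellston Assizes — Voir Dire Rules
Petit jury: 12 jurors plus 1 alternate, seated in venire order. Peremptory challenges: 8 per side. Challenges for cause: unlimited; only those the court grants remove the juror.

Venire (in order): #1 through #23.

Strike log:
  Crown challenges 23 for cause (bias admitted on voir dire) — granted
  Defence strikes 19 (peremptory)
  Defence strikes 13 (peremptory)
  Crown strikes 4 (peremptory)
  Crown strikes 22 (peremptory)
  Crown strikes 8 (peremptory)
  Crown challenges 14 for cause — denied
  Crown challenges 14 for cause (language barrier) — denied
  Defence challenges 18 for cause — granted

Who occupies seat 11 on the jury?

Removed: #4, #8, #13, #18, #19, #22, #23. (#14 stays — for-cause denied.)
Seating in order: seats 1–12 → #1, #2, #3, #5, #6, #7, #9, #10, #11, #12, #14, #15; alternates → #16.
So seat 11 is #14.

14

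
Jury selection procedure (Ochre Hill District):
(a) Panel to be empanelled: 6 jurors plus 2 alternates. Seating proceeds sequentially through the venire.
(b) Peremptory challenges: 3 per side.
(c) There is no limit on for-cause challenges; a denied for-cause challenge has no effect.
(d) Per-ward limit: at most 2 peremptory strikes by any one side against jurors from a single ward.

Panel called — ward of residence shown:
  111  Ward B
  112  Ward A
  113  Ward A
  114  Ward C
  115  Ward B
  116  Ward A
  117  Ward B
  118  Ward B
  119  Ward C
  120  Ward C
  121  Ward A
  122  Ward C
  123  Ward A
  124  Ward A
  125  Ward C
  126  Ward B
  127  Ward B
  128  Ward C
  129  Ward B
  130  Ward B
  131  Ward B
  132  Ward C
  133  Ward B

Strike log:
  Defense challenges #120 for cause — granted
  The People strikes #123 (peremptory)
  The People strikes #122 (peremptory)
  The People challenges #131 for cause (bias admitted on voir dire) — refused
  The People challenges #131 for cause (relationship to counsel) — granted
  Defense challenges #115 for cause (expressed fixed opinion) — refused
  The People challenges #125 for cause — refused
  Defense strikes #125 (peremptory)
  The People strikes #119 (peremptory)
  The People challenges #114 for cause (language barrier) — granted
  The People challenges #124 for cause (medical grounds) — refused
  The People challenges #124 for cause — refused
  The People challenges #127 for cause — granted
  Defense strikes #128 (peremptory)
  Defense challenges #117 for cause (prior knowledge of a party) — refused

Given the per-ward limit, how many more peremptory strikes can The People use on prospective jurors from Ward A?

0

The People peremptories so far: #123, #122, #119 — 3 of 3 used, 0 left overall.
Against Ward A: #123 — 1 used; per-ward cap 2 leaves 1.
Binding limit: min(0, 1) = 0.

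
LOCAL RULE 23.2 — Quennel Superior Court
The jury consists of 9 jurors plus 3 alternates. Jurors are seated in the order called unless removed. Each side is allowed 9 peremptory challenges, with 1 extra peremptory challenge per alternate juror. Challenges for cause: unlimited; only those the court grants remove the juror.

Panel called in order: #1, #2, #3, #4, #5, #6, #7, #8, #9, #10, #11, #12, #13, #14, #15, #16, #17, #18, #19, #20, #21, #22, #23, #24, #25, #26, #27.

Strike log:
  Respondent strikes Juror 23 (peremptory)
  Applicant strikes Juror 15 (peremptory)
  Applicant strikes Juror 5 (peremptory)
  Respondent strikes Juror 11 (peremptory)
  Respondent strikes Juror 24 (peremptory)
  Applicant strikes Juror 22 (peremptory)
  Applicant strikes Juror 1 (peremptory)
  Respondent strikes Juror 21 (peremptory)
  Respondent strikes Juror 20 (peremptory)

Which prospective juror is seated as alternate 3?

Removed: #1, #5, #11, #15, #20, #21, #22, #23, #24.
Seating in order: seats 1–9 → #2, #3, #4, #6, #7, #8, #9, #10, #12; alternates → #13, #14, #16.
So alternate 3 is #16.

16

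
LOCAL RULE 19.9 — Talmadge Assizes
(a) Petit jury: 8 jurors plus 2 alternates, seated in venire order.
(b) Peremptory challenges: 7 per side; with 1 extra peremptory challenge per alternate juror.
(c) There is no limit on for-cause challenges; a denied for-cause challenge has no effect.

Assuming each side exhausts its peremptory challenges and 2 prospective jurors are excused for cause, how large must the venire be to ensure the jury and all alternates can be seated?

Seats to fill: 8 + 2 alternates = 10.
Peremptories: 7 + 1×2 = 9 per side × 2 sides = 18.
For-cause removals: 2.
Minimum venire: 10 + 18 + 2 = 30.

30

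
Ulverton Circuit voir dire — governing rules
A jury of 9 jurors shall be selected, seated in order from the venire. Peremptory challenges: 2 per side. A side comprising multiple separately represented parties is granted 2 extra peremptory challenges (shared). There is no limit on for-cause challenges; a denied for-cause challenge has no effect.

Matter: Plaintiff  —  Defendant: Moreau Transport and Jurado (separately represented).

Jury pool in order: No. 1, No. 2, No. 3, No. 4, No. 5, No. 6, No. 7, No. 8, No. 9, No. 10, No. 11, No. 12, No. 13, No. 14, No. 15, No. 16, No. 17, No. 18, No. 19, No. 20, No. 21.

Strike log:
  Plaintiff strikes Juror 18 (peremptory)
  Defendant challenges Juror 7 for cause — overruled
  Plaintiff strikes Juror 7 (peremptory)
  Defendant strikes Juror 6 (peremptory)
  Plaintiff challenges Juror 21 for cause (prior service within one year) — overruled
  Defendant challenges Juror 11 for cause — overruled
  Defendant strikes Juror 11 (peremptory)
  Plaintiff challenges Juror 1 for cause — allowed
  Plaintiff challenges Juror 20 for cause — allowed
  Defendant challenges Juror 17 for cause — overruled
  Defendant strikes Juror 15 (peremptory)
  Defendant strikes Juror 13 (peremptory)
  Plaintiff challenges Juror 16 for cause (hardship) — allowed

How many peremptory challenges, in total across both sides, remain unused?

0

Plaintiff allotment: 2. Defendant allotment: 2 base + 2 multi-party = 4.
Plaintiff peremptories used: #18, #7 — 2 (for-cause on #21, #1, #20, #16 don't count).
Defendant peremptories used: #6, #11, #15, #13 — 4 (for-cause on #7, #11, #17 don't count).
Remaining: (2 − 2) + (4 − 4) = 0.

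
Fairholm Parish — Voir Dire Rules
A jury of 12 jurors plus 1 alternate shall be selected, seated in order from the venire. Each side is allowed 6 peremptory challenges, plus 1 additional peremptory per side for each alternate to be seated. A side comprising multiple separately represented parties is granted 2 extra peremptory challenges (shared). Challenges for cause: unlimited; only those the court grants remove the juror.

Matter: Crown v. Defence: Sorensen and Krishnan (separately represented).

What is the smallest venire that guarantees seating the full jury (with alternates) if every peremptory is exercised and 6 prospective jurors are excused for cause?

35

Seats to fill: 12 + 1 alternates = 13.
Peremptories — Crown: 6 + 1×1 = 7; Defence: 6 + 1×1 + 2 = 9; total 16.
For-cause removals: 6.
Minimum venire: 13 + 16 + 6 = 35.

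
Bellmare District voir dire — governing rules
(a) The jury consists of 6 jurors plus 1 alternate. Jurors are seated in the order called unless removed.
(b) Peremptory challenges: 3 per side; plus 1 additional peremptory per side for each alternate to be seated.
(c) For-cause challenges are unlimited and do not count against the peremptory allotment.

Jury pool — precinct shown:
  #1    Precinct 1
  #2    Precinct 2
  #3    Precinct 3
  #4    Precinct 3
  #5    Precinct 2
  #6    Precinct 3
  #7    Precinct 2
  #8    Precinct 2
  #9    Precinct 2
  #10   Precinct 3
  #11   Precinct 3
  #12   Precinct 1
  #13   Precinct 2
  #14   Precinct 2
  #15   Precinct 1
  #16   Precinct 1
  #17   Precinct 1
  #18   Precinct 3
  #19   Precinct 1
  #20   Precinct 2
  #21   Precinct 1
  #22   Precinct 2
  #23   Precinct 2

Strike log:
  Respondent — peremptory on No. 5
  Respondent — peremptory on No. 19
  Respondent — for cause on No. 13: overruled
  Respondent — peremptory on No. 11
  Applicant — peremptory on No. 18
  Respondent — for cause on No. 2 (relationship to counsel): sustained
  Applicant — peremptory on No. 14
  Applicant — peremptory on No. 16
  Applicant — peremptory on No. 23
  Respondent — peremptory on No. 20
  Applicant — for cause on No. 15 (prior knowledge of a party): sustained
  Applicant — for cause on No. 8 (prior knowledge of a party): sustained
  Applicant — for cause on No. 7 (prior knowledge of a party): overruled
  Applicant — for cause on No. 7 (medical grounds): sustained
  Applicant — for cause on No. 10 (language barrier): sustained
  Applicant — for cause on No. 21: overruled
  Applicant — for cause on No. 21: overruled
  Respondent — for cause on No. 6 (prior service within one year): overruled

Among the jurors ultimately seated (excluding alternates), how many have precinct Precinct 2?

1

Removed: #2, #5, #7, #8, #10, #11, #14, #15, #16, #18, #19, #20, #23.
Seated jurors 1–6: #1, #3, #4, #6, #9, #12 (alternates #13 not counted).
Of those, in Precinct 2: #9 → 1.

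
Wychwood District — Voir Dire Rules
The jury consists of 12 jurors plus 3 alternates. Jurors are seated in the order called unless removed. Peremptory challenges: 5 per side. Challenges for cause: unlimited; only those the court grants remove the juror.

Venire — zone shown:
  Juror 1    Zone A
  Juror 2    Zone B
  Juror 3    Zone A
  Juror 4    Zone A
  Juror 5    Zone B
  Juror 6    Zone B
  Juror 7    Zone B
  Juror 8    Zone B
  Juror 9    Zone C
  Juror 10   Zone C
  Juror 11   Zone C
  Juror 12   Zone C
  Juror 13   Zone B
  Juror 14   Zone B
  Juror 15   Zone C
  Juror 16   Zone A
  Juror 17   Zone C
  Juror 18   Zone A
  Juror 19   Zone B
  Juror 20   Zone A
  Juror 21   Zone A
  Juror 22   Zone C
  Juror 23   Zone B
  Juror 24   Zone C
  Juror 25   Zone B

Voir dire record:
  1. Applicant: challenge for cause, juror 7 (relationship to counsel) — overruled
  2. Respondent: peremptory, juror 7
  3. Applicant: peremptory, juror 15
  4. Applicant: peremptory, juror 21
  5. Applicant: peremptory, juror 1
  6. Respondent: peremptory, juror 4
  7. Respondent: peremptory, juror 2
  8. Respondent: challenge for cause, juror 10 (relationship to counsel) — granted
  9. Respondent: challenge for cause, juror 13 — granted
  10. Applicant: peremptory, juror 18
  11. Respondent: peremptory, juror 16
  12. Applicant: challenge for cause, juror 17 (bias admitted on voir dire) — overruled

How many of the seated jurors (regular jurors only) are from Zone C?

5

Removed: #1, #2, #4, #7, #10, #13, #15, #16, #18, #21.
Seated jurors 1–12: #3, #5, #6, #8, #9, #11, #12, #14, #17, #19, #20, #22 (alternates #23, #24, #25 not counted).
Of those, in Zone C: #9, #11, #12, #17, #22 → 5.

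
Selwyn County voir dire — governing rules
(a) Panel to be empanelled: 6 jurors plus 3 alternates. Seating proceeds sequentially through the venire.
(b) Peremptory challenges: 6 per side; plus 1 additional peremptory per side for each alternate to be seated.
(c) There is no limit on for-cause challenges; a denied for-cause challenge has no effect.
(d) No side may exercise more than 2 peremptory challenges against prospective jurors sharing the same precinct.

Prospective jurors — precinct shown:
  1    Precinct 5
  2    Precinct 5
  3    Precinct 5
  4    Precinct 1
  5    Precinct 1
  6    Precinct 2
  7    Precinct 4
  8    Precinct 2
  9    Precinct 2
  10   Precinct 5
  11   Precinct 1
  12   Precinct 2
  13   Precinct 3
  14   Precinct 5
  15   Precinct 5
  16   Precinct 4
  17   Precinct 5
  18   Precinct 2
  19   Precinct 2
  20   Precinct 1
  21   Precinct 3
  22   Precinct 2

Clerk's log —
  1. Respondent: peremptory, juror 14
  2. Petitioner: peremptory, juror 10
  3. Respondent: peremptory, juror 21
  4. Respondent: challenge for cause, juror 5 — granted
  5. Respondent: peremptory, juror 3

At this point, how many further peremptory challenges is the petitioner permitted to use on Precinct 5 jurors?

1

Petitioner peremptories so far: #10 — 1 of 9 used, 8 left overall.
Against Precinct 5: #10 — 1 used; per-precinct cap 2 leaves 1.
Binding limit: min(8, 1) = 1.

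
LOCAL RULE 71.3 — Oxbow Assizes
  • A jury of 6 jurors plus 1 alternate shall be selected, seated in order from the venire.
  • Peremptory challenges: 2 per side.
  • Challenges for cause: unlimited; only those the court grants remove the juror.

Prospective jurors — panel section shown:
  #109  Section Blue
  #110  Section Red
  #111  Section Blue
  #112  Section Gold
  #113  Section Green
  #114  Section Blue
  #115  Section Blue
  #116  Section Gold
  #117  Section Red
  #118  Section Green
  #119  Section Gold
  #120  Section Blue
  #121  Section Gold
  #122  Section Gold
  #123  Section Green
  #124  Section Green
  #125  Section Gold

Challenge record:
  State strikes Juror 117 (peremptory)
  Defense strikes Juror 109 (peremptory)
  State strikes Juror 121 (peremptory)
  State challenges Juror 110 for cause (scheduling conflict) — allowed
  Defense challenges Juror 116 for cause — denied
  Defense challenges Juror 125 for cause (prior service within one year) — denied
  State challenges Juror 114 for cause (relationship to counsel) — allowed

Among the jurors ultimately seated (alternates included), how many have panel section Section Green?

Removed: #109, #110, #114, #117, #121.
Seated (7 incl. alternates): #111, #112, #113, #115, #116, #118, #119.
Of those, in Section Green: #113, #118 → 2.

2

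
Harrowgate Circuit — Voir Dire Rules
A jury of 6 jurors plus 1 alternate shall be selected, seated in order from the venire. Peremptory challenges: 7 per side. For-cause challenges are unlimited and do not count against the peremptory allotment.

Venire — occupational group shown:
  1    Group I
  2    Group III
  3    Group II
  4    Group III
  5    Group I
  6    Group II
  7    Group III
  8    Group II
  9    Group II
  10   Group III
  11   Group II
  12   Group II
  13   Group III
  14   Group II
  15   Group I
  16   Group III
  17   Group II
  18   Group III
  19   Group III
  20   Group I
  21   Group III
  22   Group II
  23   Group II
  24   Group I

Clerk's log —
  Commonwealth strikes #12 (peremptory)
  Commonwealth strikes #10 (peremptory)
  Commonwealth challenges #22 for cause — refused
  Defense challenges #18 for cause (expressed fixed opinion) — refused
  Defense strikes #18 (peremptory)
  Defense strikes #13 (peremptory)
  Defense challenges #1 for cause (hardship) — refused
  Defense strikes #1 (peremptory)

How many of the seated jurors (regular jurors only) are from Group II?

Removed: #1, #10, #12, #13, #18.
Seated jurors 1–6: #2, #3, #4, #5, #6, #7 (alternates #8 not counted).
Of those, in Group II: #3, #6 → 2.

2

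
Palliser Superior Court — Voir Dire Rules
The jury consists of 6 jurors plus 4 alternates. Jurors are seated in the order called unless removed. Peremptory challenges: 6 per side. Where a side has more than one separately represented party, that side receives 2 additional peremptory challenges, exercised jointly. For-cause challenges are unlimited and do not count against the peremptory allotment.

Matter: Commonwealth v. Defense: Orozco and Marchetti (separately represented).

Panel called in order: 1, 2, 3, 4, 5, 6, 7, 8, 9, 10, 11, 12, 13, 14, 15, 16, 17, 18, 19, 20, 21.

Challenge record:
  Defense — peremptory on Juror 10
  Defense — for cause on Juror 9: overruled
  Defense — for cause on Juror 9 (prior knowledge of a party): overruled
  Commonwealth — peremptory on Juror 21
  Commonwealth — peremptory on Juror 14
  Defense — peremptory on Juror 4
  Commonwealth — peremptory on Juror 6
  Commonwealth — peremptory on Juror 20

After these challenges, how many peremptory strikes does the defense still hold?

Defense allotment: 6 base + 2 multi-party = 8.
Defense peremptories used: #10, #4 — 2 (for-cause on #9, #9 don't count).
Remaining: 8 − 2 = 6.

6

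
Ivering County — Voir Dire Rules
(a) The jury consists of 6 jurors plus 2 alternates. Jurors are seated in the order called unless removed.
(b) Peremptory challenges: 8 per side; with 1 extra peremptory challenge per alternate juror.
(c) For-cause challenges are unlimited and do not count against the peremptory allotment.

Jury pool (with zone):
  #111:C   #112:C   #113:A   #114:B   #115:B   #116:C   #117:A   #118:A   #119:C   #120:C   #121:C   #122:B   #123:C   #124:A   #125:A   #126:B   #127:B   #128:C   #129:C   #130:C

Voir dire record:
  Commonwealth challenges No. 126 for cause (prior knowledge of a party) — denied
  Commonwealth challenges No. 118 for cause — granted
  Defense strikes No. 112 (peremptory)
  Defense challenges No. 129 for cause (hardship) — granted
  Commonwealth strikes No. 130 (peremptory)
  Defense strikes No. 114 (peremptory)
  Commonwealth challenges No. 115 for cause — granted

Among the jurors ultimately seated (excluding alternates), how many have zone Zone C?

4

Removed: #112, #114, #115, #118, #129, #130.
Seated jurors 1–6: #111, #113, #116, #117, #119, #120 (alternates #121, #122 not counted).
Of those, in Zone C: #111, #116, #119, #120 → 4.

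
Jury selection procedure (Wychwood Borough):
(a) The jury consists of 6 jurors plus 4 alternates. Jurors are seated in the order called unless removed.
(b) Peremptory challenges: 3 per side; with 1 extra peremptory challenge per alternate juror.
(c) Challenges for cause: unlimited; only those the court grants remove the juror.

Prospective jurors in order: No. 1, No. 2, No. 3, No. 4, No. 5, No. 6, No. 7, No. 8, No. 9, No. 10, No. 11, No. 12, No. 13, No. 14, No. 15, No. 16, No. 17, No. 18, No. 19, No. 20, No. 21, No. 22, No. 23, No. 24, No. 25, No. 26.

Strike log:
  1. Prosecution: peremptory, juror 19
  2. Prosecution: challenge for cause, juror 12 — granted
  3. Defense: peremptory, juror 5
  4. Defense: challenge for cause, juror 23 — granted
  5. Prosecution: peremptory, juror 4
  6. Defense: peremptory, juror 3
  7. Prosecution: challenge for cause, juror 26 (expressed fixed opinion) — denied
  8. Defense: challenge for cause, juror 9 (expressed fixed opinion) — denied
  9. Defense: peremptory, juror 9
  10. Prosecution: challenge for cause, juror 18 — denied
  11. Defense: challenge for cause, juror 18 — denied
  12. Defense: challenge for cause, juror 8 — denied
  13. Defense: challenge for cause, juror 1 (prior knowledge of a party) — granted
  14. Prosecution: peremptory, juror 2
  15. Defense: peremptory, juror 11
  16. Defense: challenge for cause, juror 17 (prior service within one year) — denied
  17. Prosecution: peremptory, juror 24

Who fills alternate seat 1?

15

Removed: #1, #2, #3, #4, #5, #9, #11, #12, #19, #23, #24. (#8, #17, #18, #26 stay — for-cause denied.)
Seating in order: seats 1–6 → #6, #7, #8, #10, #13, #14; alternates → #15, #16, #17, #18.
So alternate 1 is #15.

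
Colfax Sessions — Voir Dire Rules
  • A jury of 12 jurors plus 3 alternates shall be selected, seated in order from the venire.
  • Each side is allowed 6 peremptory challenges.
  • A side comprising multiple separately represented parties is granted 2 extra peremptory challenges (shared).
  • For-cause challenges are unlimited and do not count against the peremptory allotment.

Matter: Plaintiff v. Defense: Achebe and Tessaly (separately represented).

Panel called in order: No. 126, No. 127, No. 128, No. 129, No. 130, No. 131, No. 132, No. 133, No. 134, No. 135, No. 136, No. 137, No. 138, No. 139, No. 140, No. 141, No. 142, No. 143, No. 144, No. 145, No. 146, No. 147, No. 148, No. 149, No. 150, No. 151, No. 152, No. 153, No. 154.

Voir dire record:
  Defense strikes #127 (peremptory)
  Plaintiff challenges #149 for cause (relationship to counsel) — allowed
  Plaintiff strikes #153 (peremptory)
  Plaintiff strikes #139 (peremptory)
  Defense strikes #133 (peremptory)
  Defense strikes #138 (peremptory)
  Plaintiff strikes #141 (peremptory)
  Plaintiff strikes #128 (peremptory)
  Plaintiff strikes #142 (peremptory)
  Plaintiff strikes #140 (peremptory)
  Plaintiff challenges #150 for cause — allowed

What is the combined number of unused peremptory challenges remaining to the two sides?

Plaintiff allotment: 6. Defense allotment: 6 base + 2 multi-party = 8.
Plaintiff peremptories used: #153, #139, #141, #128, #142, #140 — 6 (for-cause on #149, #150 don't count).
Defense peremptories used: #127, #133, #138 — 3.
Remaining: (6 − 6) + (8 − 3) = 5.

5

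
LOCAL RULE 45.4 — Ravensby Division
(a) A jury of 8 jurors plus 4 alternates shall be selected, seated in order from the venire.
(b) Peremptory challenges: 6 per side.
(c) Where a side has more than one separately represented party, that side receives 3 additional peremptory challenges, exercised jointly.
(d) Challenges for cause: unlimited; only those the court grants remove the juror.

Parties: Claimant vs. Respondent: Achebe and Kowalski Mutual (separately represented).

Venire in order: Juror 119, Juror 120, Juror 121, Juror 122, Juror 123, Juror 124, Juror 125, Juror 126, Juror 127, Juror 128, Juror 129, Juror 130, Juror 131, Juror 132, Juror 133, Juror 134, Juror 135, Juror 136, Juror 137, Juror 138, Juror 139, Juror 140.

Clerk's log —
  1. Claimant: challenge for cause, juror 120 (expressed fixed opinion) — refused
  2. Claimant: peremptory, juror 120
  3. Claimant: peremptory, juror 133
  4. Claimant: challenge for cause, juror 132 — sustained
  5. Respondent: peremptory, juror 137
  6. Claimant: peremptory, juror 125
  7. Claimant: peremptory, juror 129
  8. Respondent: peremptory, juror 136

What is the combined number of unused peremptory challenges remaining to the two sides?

Claimant allotment: 6. Respondent allotment: 6 base + 3 multi-party = 9.
Claimant peremptories used: #120, #133, #125, #129 — 4 (for-cause on #120, #132 don't count).
Respondent peremptories used: #137, #136 — 2.
Remaining: (6 − 4) + (9 − 2) = 9.

9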